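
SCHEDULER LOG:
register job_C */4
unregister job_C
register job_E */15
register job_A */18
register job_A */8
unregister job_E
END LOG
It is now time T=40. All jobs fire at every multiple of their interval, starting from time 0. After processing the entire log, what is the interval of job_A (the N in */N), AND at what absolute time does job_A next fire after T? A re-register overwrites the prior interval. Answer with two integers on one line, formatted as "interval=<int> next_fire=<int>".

Op 1: register job_C */4 -> active={job_C:*/4}
Op 2: unregister job_C -> active={}
Op 3: register job_E */15 -> active={job_E:*/15}
Op 4: register job_A */18 -> active={job_A:*/18, job_E:*/15}
Op 5: register job_A */8 -> active={job_A:*/8, job_E:*/15}
Op 6: unregister job_E -> active={job_A:*/8}
Final interval of job_A = 8
Next fire of job_A after T=40: (40//8+1)*8 = 48

Answer: interval=8 next_fire=48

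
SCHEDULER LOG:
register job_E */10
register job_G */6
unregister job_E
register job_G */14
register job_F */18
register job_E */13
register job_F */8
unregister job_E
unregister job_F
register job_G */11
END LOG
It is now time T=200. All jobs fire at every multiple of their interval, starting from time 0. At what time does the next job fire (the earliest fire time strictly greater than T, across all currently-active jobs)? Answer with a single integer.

Op 1: register job_E */10 -> active={job_E:*/10}
Op 2: register job_G */6 -> active={job_E:*/10, job_G:*/6}
Op 3: unregister job_E -> active={job_G:*/6}
Op 4: register job_G */14 -> active={job_G:*/14}
Op 5: register job_F */18 -> active={job_F:*/18, job_G:*/14}
Op 6: register job_E */13 -> active={job_E:*/13, job_F:*/18, job_G:*/14}
Op 7: register job_F */8 -> active={job_E:*/13, job_F:*/8, job_G:*/14}
Op 8: unregister job_E -> active={job_F:*/8, job_G:*/14}
Op 9: unregister job_F -> active={job_G:*/14}
Op 10: register job_G */11 -> active={job_G:*/11}
  job_G: interval 11, next fire after T=200 is 209
Earliest fire time = 209 (job job_G)

Answer: 209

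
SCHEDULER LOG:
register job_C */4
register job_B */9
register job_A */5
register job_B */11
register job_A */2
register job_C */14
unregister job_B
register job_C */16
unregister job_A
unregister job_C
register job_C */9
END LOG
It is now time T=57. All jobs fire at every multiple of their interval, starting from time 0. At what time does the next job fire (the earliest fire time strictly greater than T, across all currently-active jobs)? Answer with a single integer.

Answer: 63

Derivation:
Op 1: register job_C */4 -> active={job_C:*/4}
Op 2: register job_B */9 -> active={job_B:*/9, job_C:*/4}
Op 3: register job_A */5 -> active={job_A:*/5, job_B:*/9, job_C:*/4}
Op 4: register job_B */11 -> active={job_A:*/5, job_B:*/11, job_C:*/4}
Op 5: register job_A */2 -> active={job_A:*/2, job_B:*/11, job_C:*/4}
Op 6: register job_C */14 -> active={job_A:*/2, job_B:*/11, job_C:*/14}
Op 7: unregister job_B -> active={job_A:*/2, job_C:*/14}
Op 8: register job_C */16 -> active={job_A:*/2, job_C:*/16}
Op 9: unregister job_A -> active={job_C:*/16}
Op 10: unregister job_C -> active={}
Op 11: register job_C */9 -> active={job_C:*/9}
  job_C: interval 9, next fire after T=57 is 63
Earliest fire time = 63 (job job_C)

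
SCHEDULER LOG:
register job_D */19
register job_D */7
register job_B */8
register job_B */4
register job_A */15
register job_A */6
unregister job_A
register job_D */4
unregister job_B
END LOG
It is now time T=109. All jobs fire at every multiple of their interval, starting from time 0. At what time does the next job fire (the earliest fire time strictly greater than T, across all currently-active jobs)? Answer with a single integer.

Answer: 112

Derivation:
Op 1: register job_D */19 -> active={job_D:*/19}
Op 2: register job_D */7 -> active={job_D:*/7}
Op 3: register job_B */8 -> active={job_B:*/8, job_D:*/7}
Op 4: register job_B */4 -> active={job_B:*/4, job_D:*/7}
Op 5: register job_A */15 -> active={job_A:*/15, job_B:*/4, job_D:*/7}
Op 6: register job_A */6 -> active={job_A:*/6, job_B:*/4, job_D:*/7}
Op 7: unregister job_A -> active={job_B:*/4, job_D:*/7}
Op 8: register job_D */4 -> active={job_B:*/4, job_D:*/4}
Op 9: unregister job_B -> active={job_D:*/4}
  job_D: interval 4, next fire after T=109 is 112
Earliest fire time = 112 (job job_D)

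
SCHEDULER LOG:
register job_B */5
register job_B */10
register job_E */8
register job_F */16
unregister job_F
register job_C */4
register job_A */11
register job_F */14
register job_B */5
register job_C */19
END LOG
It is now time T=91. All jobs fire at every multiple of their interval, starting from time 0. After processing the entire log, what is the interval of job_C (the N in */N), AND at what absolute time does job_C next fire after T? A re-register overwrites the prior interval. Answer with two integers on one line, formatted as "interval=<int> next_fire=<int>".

Answer: interval=19 next_fire=95

Derivation:
Op 1: register job_B */5 -> active={job_B:*/5}
Op 2: register job_B */10 -> active={job_B:*/10}
Op 3: register job_E */8 -> active={job_B:*/10, job_E:*/8}
Op 4: register job_F */16 -> active={job_B:*/10, job_E:*/8, job_F:*/16}
Op 5: unregister job_F -> active={job_B:*/10, job_E:*/8}
Op 6: register job_C */4 -> active={job_B:*/10, job_C:*/4, job_E:*/8}
Op 7: register job_A */11 -> active={job_A:*/11, job_B:*/10, job_C:*/4, job_E:*/8}
Op 8: register job_F */14 -> active={job_A:*/11, job_B:*/10, job_C:*/4, job_E:*/8, job_F:*/14}
Op 9: register job_B */5 -> active={job_A:*/11, job_B:*/5, job_C:*/4, job_E:*/8, job_F:*/14}
Op 10: register job_C */19 -> active={job_A:*/11, job_B:*/5, job_C:*/19, job_E:*/8, job_F:*/14}
Final interval of job_C = 19
Next fire of job_C after T=91: (91//19+1)*19 = 95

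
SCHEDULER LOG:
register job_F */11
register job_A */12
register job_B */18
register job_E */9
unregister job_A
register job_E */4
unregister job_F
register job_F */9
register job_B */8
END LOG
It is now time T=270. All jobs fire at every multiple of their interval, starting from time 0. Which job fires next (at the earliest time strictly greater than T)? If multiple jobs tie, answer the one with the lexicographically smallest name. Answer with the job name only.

Answer: job_B

Derivation:
Op 1: register job_F */11 -> active={job_F:*/11}
Op 2: register job_A */12 -> active={job_A:*/12, job_F:*/11}
Op 3: register job_B */18 -> active={job_A:*/12, job_B:*/18, job_F:*/11}
Op 4: register job_E */9 -> active={job_A:*/12, job_B:*/18, job_E:*/9, job_F:*/11}
Op 5: unregister job_A -> active={job_B:*/18, job_E:*/9, job_F:*/11}
Op 6: register job_E */4 -> active={job_B:*/18, job_E:*/4, job_F:*/11}
Op 7: unregister job_F -> active={job_B:*/18, job_E:*/4}
Op 8: register job_F */9 -> active={job_B:*/18, job_E:*/4, job_F:*/9}
Op 9: register job_B */8 -> active={job_B:*/8, job_E:*/4, job_F:*/9}
  job_B: interval 8, next fire after T=270 is 272
  job_E: interval 4, next fire after T=270 is 272
  job_F: interval 9, next fire after T=270 is 279
Earliest = 272, winner (lex tiebreak) = job_B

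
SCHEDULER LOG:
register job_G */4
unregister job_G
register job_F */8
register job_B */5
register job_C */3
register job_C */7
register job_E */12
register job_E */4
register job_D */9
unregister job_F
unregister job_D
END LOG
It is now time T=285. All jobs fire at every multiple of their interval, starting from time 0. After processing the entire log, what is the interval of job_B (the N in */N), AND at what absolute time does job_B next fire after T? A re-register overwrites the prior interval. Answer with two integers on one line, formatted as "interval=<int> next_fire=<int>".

Op 1: register job_G */4 -> active={job_G:*/4}
Op 2: unregister job_G -> active={}
Op 3: register job_F */8 -> active={job_F:*/8}
Op 4: register job_B */5 -> active={job_B:*/5, job_F:*/8}
Op 5: register job_C */3 -> active={job_B:*/5, job_C:*/3, job_F:*/8}
Op 6: register job_C */7 -> active={job_B:*/5, job_C:*/7, job_F:*/8}
Op 7: register job_E */12 -> active={job_B:*/5, job_C:*/7, job_E:*/12, job_F:*/8}
Op 8: register job_E */4 -> active={job_B:*/5, job_C:*/7, job_E:*/4, job_F:*/8}
Op 9: register job_D */9 -> active={job_B:*/5, job_C:*/7, job_D:*/9, job_E:*/4, job_F:*/8}
Op 10: unregister job_F -> active={job_B:*/5, job_C:*/7, job_D:*/9, job_E:*/4}
Op 11: unregister job_D -> active={job_B:*/5, job_C:*/7, job_E:*/4}
Final interval of job_B = 5
Next fire of job_B after T=285: (285//5+1)*5 = 290

Answer: interval=5 next_fire=290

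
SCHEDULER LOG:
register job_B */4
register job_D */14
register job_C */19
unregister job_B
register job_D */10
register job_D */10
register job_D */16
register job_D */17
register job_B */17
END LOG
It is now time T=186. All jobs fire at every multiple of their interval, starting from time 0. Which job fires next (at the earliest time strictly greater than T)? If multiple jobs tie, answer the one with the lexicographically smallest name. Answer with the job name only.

Answer: job_B

Derivation:
Op 1: register job_B */4 -> active={job_B:*/4}
Op 2: register job_D */14 -> active={job_B:*/4, job_D:*/14}
Op 3: register job_C */19 -> active={job_B:*/4, job_C:*/19, job_D:*/14}
Op 4: unregister job_B -> active={job_C:*/19, job_D:*/14}
Op 5: register job_D */10 -> active={job_C:*/19, job_D:*/10}
Op 6: register job_D */10 -> active={job_C:*/19, job_D:*/10}
Op 7: register job_D */16 -> active={job_C:*/19, job_D:*/16}
Op 8: register job_D */17 -> active={job_C:*/19, job_D:*/17}
Op 9: register job_B */17 -> active={job_B:*/17, job_C:*/19, job_D:*/17}
  job_B: interval 17, next fire after T=186 is 187
  job_C: interval 19, next fire after T=186 is 190
  job_D: interval 17, next fire after T=186 is 187
Earliest = 187, winner (lex tiebreak) = job_B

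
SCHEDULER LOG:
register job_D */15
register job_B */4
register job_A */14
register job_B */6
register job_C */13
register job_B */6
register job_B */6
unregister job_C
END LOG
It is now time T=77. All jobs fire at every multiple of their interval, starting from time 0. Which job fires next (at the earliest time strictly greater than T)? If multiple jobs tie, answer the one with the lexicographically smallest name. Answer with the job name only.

Op 1: register job_D */15 -> active={job_D:*/15}
Op 2: register job_B */4 -> active={job_B:*/4, job_D:*/15}
Op 3: register job_A */14 -> active={job_A:*/14, job_B:*/4, job_D:*/15}
Op 4: register job_B */6 -> active={job_A:*/14, job_B:*/6, job_D:*/15}
Op 5: register job_C */13 -> active={job_A:*/14, job_B:*/6, job_C:*/13, job_D:*/15}
Op 6: register job_B */6 -> active={job_A:*/14, job_B:*/6, job_C:*/13, job_D:*/15}
Op 7: register job_B */6 -> active={job_A:*/14, job_B:*/6, job_C:*/13, job_D:*/15}
Op 8: unregister job_C -> active={job_A:*/14, job_B:*/6, job_D:*/15}
  job_A: interval 14, next fire after T=77 is 84
  job_B: interval 6, next fire after T=77 is 78
  job_D: interval 15, next fire after T=77 is 90
Earliest = 78, winner (lex tiebreak) = job_B

Answer: job_B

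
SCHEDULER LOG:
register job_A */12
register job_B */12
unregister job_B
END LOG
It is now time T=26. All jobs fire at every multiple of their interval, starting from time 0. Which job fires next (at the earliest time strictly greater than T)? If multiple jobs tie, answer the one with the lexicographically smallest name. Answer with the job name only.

Op 1: register job_A */12 -> active={job_A:*/12}
Op 2: register job_B */12 -> active={job_A:*/12, job_B:*/12}
Op 3: unregister job_B -> active={job_A:*/12}
  job_A: interval 12, next fire after T=26 is 36
Earliest = 36, winner (lex tiebreak) = job_A

Answer: job_A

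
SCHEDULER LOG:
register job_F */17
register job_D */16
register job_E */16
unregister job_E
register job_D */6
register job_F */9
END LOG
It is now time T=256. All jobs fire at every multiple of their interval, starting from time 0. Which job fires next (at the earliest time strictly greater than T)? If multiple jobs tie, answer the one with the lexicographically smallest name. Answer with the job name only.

Answer: job_D

Derivation:
Op 1: register job_F */17 -> active={job_F:*/17}
Op 2: register job_D */16 -> active={job_D:*/16, job_F:*/17}
Op 3: register job_E */16 -> active={job_D:*/16, job_E:*/16, job_F:*/17}
Op 4: unregister job_E -> active={job_D:*/16, job_F:*/17}
Op 5: register job_D */6 -> active={job_D:*/6, job_F:*/17}
Op 6: register job_F */9 -> active={job_D:*/6, job_F:*/9}
  job_D: interval 6, next fire after T=256 is 258
  job_F: interval 9, next fire after T=256 is 261
Earliest = 258, winner (lex tiebreak) = job_D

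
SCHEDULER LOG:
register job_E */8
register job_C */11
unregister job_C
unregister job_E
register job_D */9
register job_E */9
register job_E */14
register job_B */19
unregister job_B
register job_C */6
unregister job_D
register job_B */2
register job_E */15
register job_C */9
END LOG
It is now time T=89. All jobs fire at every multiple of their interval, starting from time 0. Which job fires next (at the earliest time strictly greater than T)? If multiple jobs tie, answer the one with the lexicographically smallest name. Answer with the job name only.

Answer: job_B

Derivation:
Op 1: register job_E */8 -> active={job_E:*/8}
Op 2: register job_C */11 -> active={job_C:*/11, job_E:*/8}
Op 3: unregister job_C -> active={job_E:*/8}
Op 4: unregister job_E -> active={}
Op 5: register job_D */9 -> active={job_D:*/9}
Op 6: register job_E */9 -> active={job_D:*/9, job_E:*/9}
Op 7: register job_E */14 -> active={job_D:*/9, job_E:*/14}
Op 8: register job_B */19 -> active={job_B:*/19, job_D:*/9, job_E:*/14}
Op 9: unregister job_B -> active={job_D:*/9, job_E:*/14}
Op 10: register job_C */6 -> active={job_C:*/6, job_D:*/9, job_E:*/14}
Op 11: unregister job_D -> active={job_C:*/6, job_E:*/14}
Op 12: register job_B */2 -> active={job_B:*/2, job_C:*/6, job_E:*/14}
Op 13: register job_E */15 -> active={job_B:*/2, job_C:*/6, job_E:*/15}
Op 14: register job_C */9 -> active={job_B:*/2, job_C:*/9, job_E:*/15}
  job_B: interval 2, next fire after T=89 is 90
  job_C: interval 9, next fire after T=89 is 90
  job_E: interval 15, next fire after T=89 is 90
Earliest = 90, winner (lex tiebreak) = job_B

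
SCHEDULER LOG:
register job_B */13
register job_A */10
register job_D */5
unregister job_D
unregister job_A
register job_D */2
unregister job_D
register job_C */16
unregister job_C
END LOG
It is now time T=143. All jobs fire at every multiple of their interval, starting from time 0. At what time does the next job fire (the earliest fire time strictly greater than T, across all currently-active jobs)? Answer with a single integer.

Op 1: register job_B */13 -> active={job_B:*/13}
Op 2: register job_A */10 -> active={job_A:*/10, job_B:*/13}
Op 3: register job_D */5 -> active={job_A:*/10, job_B:*/13, job_D:*/5}
Op 4: unregister job_D -> active={job_A:*/10, job_B:*/13}
Op 5: unregister job_A -> active={job_B:*/13}
Op 6: register job_D */2 -> active={job_B:*/13, job_D:*/2}
Op 7: unregister job_D -> active={job_B:*/13}
Op 8: register job_C */16 -> active={job_B:*/13, job_C:*/16}
Op 9: unregister job_C -> active={job_B:*/13}
  job_B: interval 13, next fire after T=143 is 156
Earliest fire time = 156 (job job_B)

Answer: 156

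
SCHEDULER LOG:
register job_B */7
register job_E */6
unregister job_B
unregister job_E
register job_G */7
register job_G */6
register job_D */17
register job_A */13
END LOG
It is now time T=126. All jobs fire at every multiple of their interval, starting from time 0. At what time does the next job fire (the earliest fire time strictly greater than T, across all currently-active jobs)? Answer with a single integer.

Op 1: register job_B */7 -> active={job_B:*/7}
Op 2: register job_E */6 -> active={job_B:*/7, job_E:*/6}
Op 3: unregister job_B -> active={job_E:*/6}
Op 4: unregister job_E -> active={}
Op 5: register job_G */7 -> active={job_G:*/7}
Op 6: register job_G */6 -> active={job_G:*/6}
Op 7: register job_D */17 -> active={job_D:*/17, job_G:*/6}
Op 8: register job_A */13 -> active={job_A:*/13, job_D:*/17, job_G:*/6}
  job_A: interval 13, next fire after T=126 is 130
  job_D: interval 17, next fire after T=126 is 136
  job_G: interval 6, next fire after T=126 is 132
Earliest fire time = 130 (job job_A)

Answer: 130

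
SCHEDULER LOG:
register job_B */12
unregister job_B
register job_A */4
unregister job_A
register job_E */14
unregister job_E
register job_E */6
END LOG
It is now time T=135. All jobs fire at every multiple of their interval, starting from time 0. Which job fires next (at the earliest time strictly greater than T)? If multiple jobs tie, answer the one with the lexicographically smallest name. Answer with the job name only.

Op 1: register job_B */12 -> active={job_B:*/12}
Op 2: unregister job_B -> active={}
Op 3: register job_A */4 -> active={job_A:*/4}
Op 4: unregister job_A -> active={}
Op 5: register job_E */14 -> active={job_E:*/14}
Op 6: unregister job_E -> active={}
Op 7: register job_E */6 -> active={job_E:*/6}
  job_E: interval 6, next fire after T=135 is 138
Earliest = 138, winner (lex tiebreak) = job_E

Answer: job_E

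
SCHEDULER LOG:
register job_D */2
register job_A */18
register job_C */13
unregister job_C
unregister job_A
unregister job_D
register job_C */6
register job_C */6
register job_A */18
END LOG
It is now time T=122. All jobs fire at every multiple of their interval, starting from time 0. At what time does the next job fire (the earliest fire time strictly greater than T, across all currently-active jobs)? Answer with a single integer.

Answer: 126

Derivation:
Op 1: register job_D */2 -> active={job_D:*/2}
Op 2: register job_A */18 -> active={job_A:*/18, job_D:*/2}
Op 3: register job_C */13 -> active={job_A:*/18, job_C:*/13, job_D:*/2}
Op 4: unregister job_C -> active={job_A:*/18, job_D:*/2}
Op 5: unregister job_A -> active={job_D:*/2}
Op 6: unregister job_D -> active={}
Op 7: register job_C */6 -> active={job_C:*/6}
Op 8: register job_C */6 -> active={job_C:*/6}
Op 9: register job_A */18 -> active={job_A:*/18, job_C:*/6}
  job_A: interval 18, next fire after T=122 is 126
  job_C: interval 6, next fire after T=122 is 126
Earliest fire time = 126 (job job_A)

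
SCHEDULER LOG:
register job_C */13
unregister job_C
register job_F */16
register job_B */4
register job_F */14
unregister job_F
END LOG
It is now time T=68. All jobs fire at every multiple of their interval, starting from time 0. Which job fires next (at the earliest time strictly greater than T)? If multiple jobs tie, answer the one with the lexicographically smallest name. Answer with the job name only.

Answer: job_B

Derivation:
Op 1: register job_C */13 -> active={job_C:*/13}
Op 2: unregister job_C -> active={}
Op 3: register job_F */16 -> active={job_F:*/16}
Op 4: register job_B */4 -> active={job_B:*/4, job_F:*/16}
Op 5: register job_F */14 -> active={job_B:*/4, job_F:*/14}
Op 6: unregister job_F -> active={job_B:*/4}
  job_B: interval 4, next fire after T=68 is 72
Earliest = 72, winner (lex tiebreak) = job_B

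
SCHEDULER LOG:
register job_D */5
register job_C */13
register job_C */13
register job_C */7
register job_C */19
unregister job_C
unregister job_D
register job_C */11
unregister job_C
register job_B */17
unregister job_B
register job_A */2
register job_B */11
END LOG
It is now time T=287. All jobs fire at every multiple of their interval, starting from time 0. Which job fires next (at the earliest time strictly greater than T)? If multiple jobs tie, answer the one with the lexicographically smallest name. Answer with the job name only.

Answer: job_A

Derivation:
Op 1: register job_D */5 -> active={job_D:*/5}
Op 2: register job_C */13 -> active={job_C:*/13, job_D:*/5}
Op 3: register job_C */13 -> active={job_C:*/13, job_D:*/5}
Op 4: register job_C */7 -> active={job_C:*/7, job_D:*/5}
Op 5: register job_C */19 -> active={job_C:*/19, job_D:*/5}
Op 6: unregister job_C -> active={job_D:*/5}
Op 7: unregister job_D -> active={}
Op 8: register job_C */11 -> active={job_C:*/11}
Op 9: unregister job_C -> active={}
Op 10: register job_B */17 -> active={job_B:*/17}
Op 11: unregister job_B -> active={}
Op 12: register job_A */2 -> active={job_A:*/2}
Op 13: register job_B */11 -> active={job_A:*/2, job_B:*/11}
  job_A: interval 2, next fire after T=287 is 288
  job_B: interval 11, next fire after T=287 is 297
Earliest = 288, winner (lex tiebreak) = job_A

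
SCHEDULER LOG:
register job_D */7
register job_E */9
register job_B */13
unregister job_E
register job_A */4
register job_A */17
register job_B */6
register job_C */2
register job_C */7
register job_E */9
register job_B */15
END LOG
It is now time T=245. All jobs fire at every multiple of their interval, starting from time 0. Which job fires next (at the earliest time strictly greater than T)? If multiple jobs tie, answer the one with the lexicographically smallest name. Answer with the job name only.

Op 1: register job_D */7 -> active={job_D:*/7}
Op 2: register job_E */9 -> active={job_D:*/7, job_E:*/9}
Op 3: register job_B */13 -> active={job_B:*/13, job_D:*/7, job_E:*/9}
Op 4: unregister job_E -> active={job_B:*/13, job_D:*/7}
Op 5: register job_A */4 -> active={job_A:*/4, job_B:*/13, job_D:*/7}
Op 6: register job_A */17 -> active={job_A:*/17, job_B:*/13, job_D:*/7}
Op 7: register job_B */6 -> active={job_A:*/17, job_B:*/6, job_D:*/7}
Op 8: register job_C */2 -> active={job_A:*/17, job_B:*/6, job_C:*/2, job_D:*/7}
Op 9: register job_C */7 -> active={job_A:*/17, job_B:*/6, job_C:*/7, job_D:*/7}
Op 10: register job_E */9 -> active={job_A:*/17, job_B:*/6, job_C:*/7, job_D:*/7, job_E:*/9}
Op 11: register job_B */15 -> active={job_A:*/17, job_B:*/15, job_C:*/7, job_D:*/7, job_E:*/9}
  job_A: interval 17, next fire after T=245 is 255
  job_B: interval 15, next fire after T=245 is 255
  job_C: interval 7, next fire after T=245 is 252
  job_D: interval 7, next fire after T=245 is 252
  job_E: interval 9, next fire after T=245 is 252
Earliest = 252, winner (lex tiebreak) = job_C

Answer: job_C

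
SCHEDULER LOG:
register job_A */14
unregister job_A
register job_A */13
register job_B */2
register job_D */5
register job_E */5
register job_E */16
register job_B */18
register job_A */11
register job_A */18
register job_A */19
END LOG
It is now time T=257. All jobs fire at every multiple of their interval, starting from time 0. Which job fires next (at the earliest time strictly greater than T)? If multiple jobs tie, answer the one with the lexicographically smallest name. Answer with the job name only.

Op 1: register job_A */14 -> active={job_A:*/14}
Op 2: unregister job_A -> active={}
Op 3: register job_A */13 -> active={job_A:*/13}
Op 4: register job_B */2 -> active={job_A:*/13, job_B:*/2}
Op 5: register job_D */5 -> active={job_A:*/13, job_B:*/2, job_D:*/5}
Op 6: register job_E */5 -> active={job_A:*/13, job_B:*/2, job_D:*/5, job_E:*/5}
Op 7: register job_E */16 -> active={job_A:*/13, job_B:*/2, job_D:*/5, job_E:*/16}
Op 8: register job_B */18 -> active={job_A:*/13, job_B:*/18, job_D:*/5, job_E:*/16}
Op 9: register job_A */11 -> active={job_A:*/11, job_B:*/18, job_D:*/5, job_E:*/16}
Op 10: register job_A */18 -> active={job_A:*/18, job_B:*/18, job_D:*/5, job_E:*/16}
Op 11: register job_A */19 -> active={job_A:*/19, job_B:*/18, job_D:*/5, job_E:*/16}
  job_A: interval 19, next fire after T=257 is 266
  job_B: interval 18, next fire after T=257 is 270
  job_D: interval 5, next fire after T=257 is 260
  job_E: interval 16, next fire after T=257 is 272
Earliest = 260, winner (lex tiebreak) = job_D

Answer: job_D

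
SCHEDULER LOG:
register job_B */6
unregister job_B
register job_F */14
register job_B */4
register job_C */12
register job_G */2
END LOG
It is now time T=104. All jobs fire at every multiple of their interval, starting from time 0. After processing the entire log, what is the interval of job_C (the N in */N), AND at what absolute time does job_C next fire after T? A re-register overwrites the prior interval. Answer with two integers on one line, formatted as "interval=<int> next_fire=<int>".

Answer: interval=12 next_fire=108

Derivation:
Op 1: register job_B */6 -> active={job_B:*/6}
Op 2: unregister job_B -> active={}
Op 3: register job_F */14 -> active={job_F:*/14}
Op 4: register job_B */4 -> active={job_B:*/4, job_F:*/14}
Op 5: register job_C */12 -> active={job_B:*/4, job_C:*/12, job_F:*/14}
Op 6: register job_G */2 -> active={job_B:*/4, job_C:*/12, job_F:*/14, job_G:*/2}
Final interval of job_C = 12
Next fire of job_C after T=104: (104//12+1)*12 = 108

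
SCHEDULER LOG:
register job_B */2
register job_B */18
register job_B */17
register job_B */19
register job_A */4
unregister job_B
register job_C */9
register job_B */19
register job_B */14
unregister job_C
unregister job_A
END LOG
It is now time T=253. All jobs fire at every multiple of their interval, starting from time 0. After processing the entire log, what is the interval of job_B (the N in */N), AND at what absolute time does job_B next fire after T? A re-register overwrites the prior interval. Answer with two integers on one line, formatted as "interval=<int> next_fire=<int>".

Op 1: register job_B */2 -> active={job_B:*/2}
Op 2: register job_B */18 -> active={job_B:*/18}
Op 3: register job_B */17 -> active={job_B:*/17}
Op 4: register job_B */19 -> active={job_B:*/19}
Op 5: register job_A */4 -> active={job_A:*/4, job_B:*/19}
Op 6: unregister job_B -> active={job_A:*/4}
Op 7: register job_C */9 -> active={job_A:*/4, job_C:*/9}
Op 8: register job_B */19 -> active={job_A:*/4, job_B:*/19, job_C:*/9}
Op 9: register job_B */14 -> active={job_A:*/4, job_B:*/14, job_C:*/9}
Op 10: unregister job_C -> active={job_A:*/4, job_B:*/14}
Op 11: unregister job_A -> active={job_B:*/14}
Final interval of job_B = 14
Next fire of job_B after T=253: (253//14+1)*14 = 266

Answer: interval=14 next_fire=266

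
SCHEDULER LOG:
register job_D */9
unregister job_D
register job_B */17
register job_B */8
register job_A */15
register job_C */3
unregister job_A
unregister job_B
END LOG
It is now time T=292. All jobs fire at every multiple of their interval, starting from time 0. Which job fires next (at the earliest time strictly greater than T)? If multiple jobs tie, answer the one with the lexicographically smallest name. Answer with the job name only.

Op 1: register job_D */9 -> active={job_D:*/9}
Op 2: unregister job_D -> active={}
Op 3: register job_B */17 -> active={job_B:*/17}
Op 4: register job_B */8 -> active={job_B:*/8}
Op 5: register job_A */15 -> active={job_A:*/15, job_B:*/8}
Op 6: register job_C */3 -> active={job_A:*/15, job_B:*/8, job_C:*/3}
Op 7: unregister job_A -> active={job_B:*/8, job_C:*/3}
Op 8: unregister job_B -> active={job_C:*/3}
  job_C: interval 3, next fire after T=292 is 294
Earliest = 294, winner (lex tiebreak) = job_C

Answer: job_C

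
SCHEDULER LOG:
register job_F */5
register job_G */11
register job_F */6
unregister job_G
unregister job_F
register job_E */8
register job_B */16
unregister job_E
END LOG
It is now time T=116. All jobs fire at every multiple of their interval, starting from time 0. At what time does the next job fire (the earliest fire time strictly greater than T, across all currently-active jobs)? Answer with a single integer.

Answer: 128

Derivation:
Op 1: register job_F */5 -> active={job_F:*/5}
Op 2: register job_G */11 -> active={job_F:*/5, job_G:*/11}
Op 3: register job_F */6 -> active={job_F:*/6, job_G:*/11}
Op 4: unregister job_G -> active={job_F:*/6}
Op 5: unregister job_F -> active={}
Op 6: register job_E */8 -> active={job_E:*/8}
Op 7: register job_B */16 -> active={job_B:*/16, job_E:*/8}
Op 8: unregister job_E -> active={job_B:*/16}
  job_B: interval 16, next fire after T=116 is 128
Earliest fire time = 128 (job job_B)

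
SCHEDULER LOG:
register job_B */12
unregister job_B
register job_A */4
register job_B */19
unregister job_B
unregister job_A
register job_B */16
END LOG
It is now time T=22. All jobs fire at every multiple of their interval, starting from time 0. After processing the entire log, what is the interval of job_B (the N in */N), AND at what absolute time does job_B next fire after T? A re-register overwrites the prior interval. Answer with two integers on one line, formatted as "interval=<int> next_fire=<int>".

Op 1: register job_B */12 -> active={job_B:*/12}
Op 2: unregister job_B -> active={}
Op 3: register job_A */4 -> active={job_A:*/4}
Op 4: register job_B */19 -> active={job_A:*/4, job_B:*/19}
Op 5: unregister job_B -> active={job_A:*/4}
Op 6: unregister job_A -> active={}
Op 7: register job_B */16 -> active={job_B:*/16}
Final interval of job_B = 16
Next fire of job_B after T=22: (22//16+1)*16 = 32

Answer: interval=16 next_fire=32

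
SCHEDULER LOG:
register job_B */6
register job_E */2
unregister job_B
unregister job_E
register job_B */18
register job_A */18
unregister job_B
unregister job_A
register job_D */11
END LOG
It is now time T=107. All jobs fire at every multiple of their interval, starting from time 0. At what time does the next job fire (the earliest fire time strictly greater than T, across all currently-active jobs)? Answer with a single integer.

Op 1: register job_B */6 -> active={job_B:*/6}
Op 2: register job_E */2 -> active={job_B:*/6, job_E:*/2}
Op 3: unregister job_B -> active={job_E:*/2}
Op 4: unregister job_E -> active={}
Op 5: register job_B */18 -> active={job_B:*/18}
Op 6: register job_A */18 -> active={job_A:*/18, job_B:*/18}
Op 7: unregister job_B -> active={job_A:*/18}
Op 8: unregister job_A -> active={}
Op 9: register job_D */11 -> active={job_D:*/11}
  job_D: interval 11, next fire after T=107 is 110
Earliest fire time = 110 (job job_D)

Answer: 110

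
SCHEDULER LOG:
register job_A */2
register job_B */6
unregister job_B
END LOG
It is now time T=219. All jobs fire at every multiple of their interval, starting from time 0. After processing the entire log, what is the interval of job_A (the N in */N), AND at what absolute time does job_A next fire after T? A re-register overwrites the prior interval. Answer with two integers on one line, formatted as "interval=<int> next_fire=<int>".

Op 1: register job_A */2 -> active={job_A:*/2}
Op 2: register job_B */6 -> active={job_A:*/2, job_B:*/6}
Op 3: unregister job_B -> active={job_A:*/2}
Final interval of job_A = 2
Next fire of job_A after T=219: (219//2+1)*2 = 220

Answer: interval=2 next_fire=220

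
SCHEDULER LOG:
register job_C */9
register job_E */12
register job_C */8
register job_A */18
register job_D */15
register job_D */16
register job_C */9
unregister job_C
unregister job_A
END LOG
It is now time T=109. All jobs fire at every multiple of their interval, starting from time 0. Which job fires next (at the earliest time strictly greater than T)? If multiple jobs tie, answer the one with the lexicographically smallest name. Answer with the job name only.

Answer: job_D

Derivation:
Op 1: register job_C */9 -> active={job_C:*/9}
Op 2: register job_E */12 -> active={job_C:*/9, job_E:*/12}
Op 3: register job_C */8 -> active={job_C:*/8, job_E:*/12}
Op 4: register job_A */18 -> active={job_A:*/18, job_C:*/8, job_E:*/12}
Op 5: register job_D */15 -> active={job_A:*/18, job_C:*/8, job_D:*/15, job_E:*/12}
Op 6: register job_D */16 -> active={job_A:*/18, job_C:*/8, job_D:*/16, job_E:*/12}
Op 7: register job_C */9 -> active={job_A:*/18, job_C:*/9, job_D:*/16, job_E:*/12}
Op 8: unregister job_C -> active={job_A:*/18, job_D:*/16, job_E:*/12}
Op 9: unregister job_A -> active={job_D:*/16, job_E:*/12}
  job_D: interval 16, next fire after T=109 is 112
  job_E: interval 12, next fire after T=109 is 120
Earliest = 112, winner (lex tiebreak) = job_D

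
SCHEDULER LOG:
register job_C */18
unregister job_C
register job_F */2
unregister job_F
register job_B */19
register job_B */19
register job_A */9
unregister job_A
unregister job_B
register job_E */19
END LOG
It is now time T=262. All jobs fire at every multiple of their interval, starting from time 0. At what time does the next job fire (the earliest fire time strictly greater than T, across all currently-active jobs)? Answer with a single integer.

Op 1: register job_C */18 -> active={job_C:*/18}
Op 2: unregister job_C -> active={}
Op 3: register job_F */2 -> active={job_F:*/2}
Op 4: unregister job_F -> active={}
Op 5: register job_B */19 -> active={job_B:*/19}
Op 6: register job_B */19 -> active={job_B:*/19}
Op 7: register job_A */9 -> active={job_A:*/9, job_B:*/19}
Op 8: unregister job_A -> active={job_B:*/19}
Op 9: unregister job_B -> active={}
Op 10: register job_E */19 -> active={job_E:*/19}
  job_E: interval 19, next fire after T=262 is 266
Earliest fire time = 266 (job job_E)

Answer: 266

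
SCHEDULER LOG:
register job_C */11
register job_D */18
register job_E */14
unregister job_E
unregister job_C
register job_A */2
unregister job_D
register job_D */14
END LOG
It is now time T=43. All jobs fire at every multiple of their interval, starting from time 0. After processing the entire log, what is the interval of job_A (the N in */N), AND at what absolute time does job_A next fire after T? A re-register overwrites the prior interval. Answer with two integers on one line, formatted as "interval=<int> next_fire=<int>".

Answer: interval=2 next_fire=44

Derivation:
Op 1: register job_C */11 -> active={job_C:*/11}
Op 2: register job_D */18 -> active={job_C:*/11, job_D:*/18}
Op 3: register job_E */14 -> active={job_C:*/11, job_D:*/18, job_E:*/14}
Op 4: unregister job_E -> active={job_C:*/11, job_D:*/18}
Op 5: unregister job_C -> active={job_D:*/18}
Op 6: register job_A */2 -> active={job_A:*/2, job_D:*/18}
Op 7: unregister job_D -> active={job_A:*/2}
Op 8: register job_D */14 -> active={job_A:*/2, job_D:*/14}
Final interval of job_A = 2
Next fire of job_A after T=43: (43//2+1)*2 = 44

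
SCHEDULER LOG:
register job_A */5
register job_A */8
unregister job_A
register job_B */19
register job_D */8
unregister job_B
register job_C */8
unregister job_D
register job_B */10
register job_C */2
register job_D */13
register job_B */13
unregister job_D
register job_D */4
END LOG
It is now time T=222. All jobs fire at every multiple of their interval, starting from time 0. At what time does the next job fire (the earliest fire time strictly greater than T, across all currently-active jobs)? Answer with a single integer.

Op 1: register job_A */5 -> active={job_A:*/5}
Op 2: register job_A */8 -> active={job_A:*/8}
Op 3: unregister job_A -> active={}
Op 4: register job_B */19 -> active={job_B:*/19}
Op 5: register job_D */8 -> active={job_B:*/19, job_D:*/8}
Op 6: unregister job_B -> active={job_D:*/8}
Op 7: register job_C */8 -> active={job_C:*/8, job_D:*/8}
Op 8: unregister job_D -> active={job_C:*/8}
Op 9: register job_B */10 -> active={job_B:*/10, job_C:*/8}
Op 10: register job_C */2 -> active={job_B:*/10, job_C:*/2}
Op 11: register job_D */13 -> active={job_B:*/10, job_C:*/2, job_D:*/13}
Op 12: register job_B */13 -> active={job_B:*/13, job_C:*/2, job_D:*/13}
Op 13: unregister job_D -> active={job_B:*/13, job_C:*/2}
Op 14: register job_D */4 -> active={job_B:*/13, job_C:*/2, job_D:*/4}
  job_B: interval 13, next fire after T=222 is 234
  job_C: interval 2, next fire after T=222 is 224
  job_D: interval 4, next fire after T=222 is 224
Earliest fire time = 224 (job job_C)

Answer: 224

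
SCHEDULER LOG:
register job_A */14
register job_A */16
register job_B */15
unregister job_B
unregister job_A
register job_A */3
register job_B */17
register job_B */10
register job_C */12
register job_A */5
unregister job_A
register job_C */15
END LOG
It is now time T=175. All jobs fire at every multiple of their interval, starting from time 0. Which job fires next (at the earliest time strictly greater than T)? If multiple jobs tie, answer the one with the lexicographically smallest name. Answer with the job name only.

Op 1: register job_A */14 -> active={job_A:*/14}
Op 2: register job_A */16 -> active={job_A:*/16}
Op 3: register job_B */15 -> active={job_A:*/16, job_B:*/15}
Op 4: unregister job_B -> active={job_A:*/16}
Op 5: unregister job_A -> active={}
Op 6: register job_A */3 -> active={job_A:*/3}
Op 7: register job_B */17 -> active={job_A:*/3, job_B:*/17}
Op 8: register job_B */10 -> active={job_A:*/3, job_B:*/10}
Op 9: register job_C */12 -> active={job_A:*/3, job_B:*/10, job_C:*/12}
Op 10: register job_A */5 -> active={job_A:*/5, job_B:*/10, job_C:*/12}
Op 11: unregister job_A -> active={job_B:*/10, job_C:*/12}
Op 12: register job_C */15 -> active={job_B:*/10, job_C:*/15}
  job_B: interval 10, next fire after T=175 is 180
  job_C: interval 15, next fire after T=175 is 180
Earliest = 180, winner (lex tiebreak) = job_B

Answer: job_B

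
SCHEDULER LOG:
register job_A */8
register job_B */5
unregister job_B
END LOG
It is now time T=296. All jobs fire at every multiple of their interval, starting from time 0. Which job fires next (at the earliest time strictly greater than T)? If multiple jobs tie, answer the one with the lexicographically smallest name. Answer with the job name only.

Answer: job_A

Derivation:
Op 1: register job_A */8 -> active={job_A:*/8}
Op 2: register job_B */5 -> active={job_A:*/8, job_B:*/5}
Op 3: unregister job_B -> active={job_A:*/8}
  job_A: interval 8, next fire after T=296 is 304
Earliest = 304, winner (lex tiebreak) = job_A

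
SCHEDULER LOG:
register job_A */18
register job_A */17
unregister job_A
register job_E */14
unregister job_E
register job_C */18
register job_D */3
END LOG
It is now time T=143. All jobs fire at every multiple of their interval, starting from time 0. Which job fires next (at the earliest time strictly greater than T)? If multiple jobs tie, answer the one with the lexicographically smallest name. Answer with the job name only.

Answer: job_C

Derivation:
Op 1: register job_A */18 -> active={job_A:*/18}
Op 2: register job_A */17 -> active={job_A:*/17}
Op 3: unregister job_A -> active={}
Op 4: register job_E */14 -> active={job_E:*/14}
Op 5: unregister job_E -> active={}
Op 6: register job_C */18 -> active={job_C:*/18}
Op 7: register job_D */3 -> active={job_C:*/18, job_D:*/3}
  job_C: interval 18, next fire after T=143 is 144
  job_D: interval 3, next fire after T=143 is 144
Earliest = 144, winner (lex tiebreak) = job_C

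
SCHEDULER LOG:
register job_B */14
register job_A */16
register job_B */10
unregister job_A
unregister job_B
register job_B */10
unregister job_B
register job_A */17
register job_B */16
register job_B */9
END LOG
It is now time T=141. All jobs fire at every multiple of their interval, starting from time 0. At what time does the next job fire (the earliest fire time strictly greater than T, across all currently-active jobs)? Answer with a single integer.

Answer: 144

Derivation:
Op 1: register job_B */14 -> active={job_B:*/14}
Op 2: register job_A */16 -> active={job_A:*/16, job_B:*/14}
Op 3: register job_B */10 -> active={job_A:*/16, job_B:*/10}
Op 4: unregister job_A -> active={job_B:*/10}
Op 5: unregister job_B -> active={}
Op 6: register job_B */10 -> active={job_B:*/10}
Op 7: unregister job_B -> active={}
Op 8: register job_A */17 -> active={job_A:*/17}
Op 9: register job_B */16 -> active={job_A:*/17, job_B:*/16}
Op 10: register job_B */9 -> active={job_A:*/17, job_B:*/9}
  job_A: interval 17, next fire after T=141 is 153
  job_B: interval 9, next fire after T=141 is 144
Earliest fire time = 144 (job job_B)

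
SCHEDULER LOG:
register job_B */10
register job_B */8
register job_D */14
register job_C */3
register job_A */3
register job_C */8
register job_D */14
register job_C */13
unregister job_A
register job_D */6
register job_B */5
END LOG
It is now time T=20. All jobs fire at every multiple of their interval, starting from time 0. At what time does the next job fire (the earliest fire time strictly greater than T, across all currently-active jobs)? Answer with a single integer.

Answer: 24

Derivation:
Op 1: register job_B */10 -> active={job_B:*/10}
Op 2: register job_B */8 -> active={job_B:*/8}
Op 3: register job_D */14 -> active={job_B:*/8, job_D:*/14}
Op 4: register job_C */3 -> active={job_B:*/8, job_C:*/3, job_D:*/14}
Op 5: register job_A */3 -> active={job_A:*/3, job_B:*/8, job_C:*/3, job_D:*/14}
Op 6: register job_C */8 -> active={job_A:*/3, job_B:*/8, job_C:*/8, job_D:*/14}
Op 7: register job_D */14 -> active={job_A:*/3, job_B:*/8, job_C:*/8, job_D:*/14}
Op 8: register job_C */13 -> active={job_A:*/3, job_B:*/8, job_C:*/13, job_D:*/14}
Op 9: unregister job_A -> active={job_B:*/8, job_C:*/13, job_D:*/14}
Op 10: register job_D */6 -> active={job_B:*/8, job_C:*/13, job_D:*/6}
Op 11: register job_B */5 -> active={job_B:*/5, job_C:*/13, job_D:*/6}
  job_B: interval 5, next fire after T=20 is 25
  job_C: interval 13, next fire after T=20 is 26
  job_D: interval 6, next fire after T=20 is 24
Earliest fire time = 24 (job job_D)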